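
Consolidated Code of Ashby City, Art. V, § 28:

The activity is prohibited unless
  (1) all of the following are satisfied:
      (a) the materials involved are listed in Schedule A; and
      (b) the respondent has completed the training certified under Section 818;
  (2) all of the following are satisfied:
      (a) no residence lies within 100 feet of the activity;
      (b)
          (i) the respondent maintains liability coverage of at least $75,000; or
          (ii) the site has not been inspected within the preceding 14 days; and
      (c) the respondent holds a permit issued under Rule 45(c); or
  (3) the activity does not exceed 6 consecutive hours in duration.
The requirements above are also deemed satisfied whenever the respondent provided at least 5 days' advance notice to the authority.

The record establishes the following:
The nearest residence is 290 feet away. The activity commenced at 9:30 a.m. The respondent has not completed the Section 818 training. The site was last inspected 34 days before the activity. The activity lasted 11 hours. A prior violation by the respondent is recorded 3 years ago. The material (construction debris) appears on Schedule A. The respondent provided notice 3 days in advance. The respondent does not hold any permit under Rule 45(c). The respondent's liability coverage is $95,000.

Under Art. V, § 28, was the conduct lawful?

No — unlawful.

(a) Schedule A material — satisfied.
(b) training certified — fails.
(1) = T AND F = false.
(a) no residence in 100 ft — satisfied.
(i) coverage ≥ $75,000 — satisfied.
(ii) not (site inspected) — satisfied.
(b): T OR T → true.
(c) holds permit — not satisfied.
So (2) is not satisfied (T AND T AND F).
(3) ≤ 6 hrs duration — fails.
Overall: F OR F OR F → false.
Exception (≥5 days' notice) — not satisfied.
Result: main false OR exception false → false.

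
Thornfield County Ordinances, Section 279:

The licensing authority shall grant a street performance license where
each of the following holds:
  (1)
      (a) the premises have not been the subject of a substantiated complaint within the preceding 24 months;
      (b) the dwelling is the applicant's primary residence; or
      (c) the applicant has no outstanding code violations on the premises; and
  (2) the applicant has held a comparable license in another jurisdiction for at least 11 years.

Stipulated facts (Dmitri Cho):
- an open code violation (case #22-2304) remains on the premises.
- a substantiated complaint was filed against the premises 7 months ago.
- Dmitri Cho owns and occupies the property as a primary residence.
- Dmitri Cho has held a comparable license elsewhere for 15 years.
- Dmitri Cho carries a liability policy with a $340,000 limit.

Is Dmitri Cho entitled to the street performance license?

Yes — granted.

(a) no complaint in 24 mo. — not satisfied.
(b) primary residence — met.
(c) no code violations — not met.
(1) = F OR T OR F = true.
(2) prior license ≥ 11 yr — holds.
Overall: T AND T → true.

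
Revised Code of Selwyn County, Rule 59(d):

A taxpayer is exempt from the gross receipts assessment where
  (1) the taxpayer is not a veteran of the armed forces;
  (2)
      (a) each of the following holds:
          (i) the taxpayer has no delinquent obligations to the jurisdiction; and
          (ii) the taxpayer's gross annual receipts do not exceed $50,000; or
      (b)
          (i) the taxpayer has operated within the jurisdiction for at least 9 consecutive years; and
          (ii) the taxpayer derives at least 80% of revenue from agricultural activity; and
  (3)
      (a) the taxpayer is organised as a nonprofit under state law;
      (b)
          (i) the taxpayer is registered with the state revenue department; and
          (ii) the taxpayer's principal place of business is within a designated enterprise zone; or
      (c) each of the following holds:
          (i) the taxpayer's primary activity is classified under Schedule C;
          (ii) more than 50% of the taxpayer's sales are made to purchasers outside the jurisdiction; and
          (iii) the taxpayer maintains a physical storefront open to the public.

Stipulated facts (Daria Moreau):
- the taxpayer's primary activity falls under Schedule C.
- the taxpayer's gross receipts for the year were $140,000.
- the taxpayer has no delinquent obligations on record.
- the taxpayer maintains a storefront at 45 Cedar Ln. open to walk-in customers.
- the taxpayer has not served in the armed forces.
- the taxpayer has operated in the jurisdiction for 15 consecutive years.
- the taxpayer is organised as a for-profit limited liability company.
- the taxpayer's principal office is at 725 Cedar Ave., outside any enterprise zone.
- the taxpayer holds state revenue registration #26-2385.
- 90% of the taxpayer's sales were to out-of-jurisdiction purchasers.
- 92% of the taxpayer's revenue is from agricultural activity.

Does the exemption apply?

Yes — exempt.

(1) not (veteran) — holds.
(i) no delinquency — satisfied.
(ii) receipts ≤ $50,000 — not satisfied.
(a) = T AND F = false.
(i) ≥ 9 yrs in jurisdiction — met.
(ii) ≥80% agricultural — satisfied.
(b) = T AND T = true.
So (2) is satisfied (F OR T).
(a) nonprofit — not met.
(i) state-registered — holds.
(ii) in enterprise zone — not met.
(b) = T AND F = false.
(i) Schedule C activity — met.
(ii) >50% out-of-jur. sales — met.
(iii) has storefront — satisfied.
(c) = T AND T AND T = true.
(3) = F OR F OR T = true.
Overall: T AND T AND T → true.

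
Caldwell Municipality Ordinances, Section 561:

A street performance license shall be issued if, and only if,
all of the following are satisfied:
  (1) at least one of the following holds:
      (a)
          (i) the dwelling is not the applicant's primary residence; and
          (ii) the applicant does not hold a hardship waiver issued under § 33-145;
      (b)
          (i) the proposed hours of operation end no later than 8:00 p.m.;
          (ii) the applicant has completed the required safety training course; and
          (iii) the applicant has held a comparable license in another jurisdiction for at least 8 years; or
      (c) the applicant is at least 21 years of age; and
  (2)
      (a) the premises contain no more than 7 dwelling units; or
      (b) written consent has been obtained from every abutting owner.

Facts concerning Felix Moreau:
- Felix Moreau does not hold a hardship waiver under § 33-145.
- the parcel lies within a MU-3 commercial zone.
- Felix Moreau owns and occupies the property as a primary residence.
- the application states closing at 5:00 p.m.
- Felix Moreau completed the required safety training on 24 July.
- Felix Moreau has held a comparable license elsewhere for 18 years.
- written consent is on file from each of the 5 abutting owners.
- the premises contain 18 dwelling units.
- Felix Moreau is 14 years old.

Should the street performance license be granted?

(i) not (primary residence) — not satisfied.
(ii) not (hardship waiver) — holds.
So (a) is not satisfied (F AND T).
(i) closes by 8 p.m. — holds.
(ii) safety training — satisfied.
(iii) prior license ≥ 8 yr — satisfied.
So (b) is satisfied (T AND T AND T).
(c) age ≥ 21 — fails.
So (1) is satisfied (F OR T OR F).
(a) ≤ 7 units — fails.
(b) all abutters consent — met.
So (2) is satisfied (F OR T).
So Overall is satisfied (T AND T).

Yes — granted.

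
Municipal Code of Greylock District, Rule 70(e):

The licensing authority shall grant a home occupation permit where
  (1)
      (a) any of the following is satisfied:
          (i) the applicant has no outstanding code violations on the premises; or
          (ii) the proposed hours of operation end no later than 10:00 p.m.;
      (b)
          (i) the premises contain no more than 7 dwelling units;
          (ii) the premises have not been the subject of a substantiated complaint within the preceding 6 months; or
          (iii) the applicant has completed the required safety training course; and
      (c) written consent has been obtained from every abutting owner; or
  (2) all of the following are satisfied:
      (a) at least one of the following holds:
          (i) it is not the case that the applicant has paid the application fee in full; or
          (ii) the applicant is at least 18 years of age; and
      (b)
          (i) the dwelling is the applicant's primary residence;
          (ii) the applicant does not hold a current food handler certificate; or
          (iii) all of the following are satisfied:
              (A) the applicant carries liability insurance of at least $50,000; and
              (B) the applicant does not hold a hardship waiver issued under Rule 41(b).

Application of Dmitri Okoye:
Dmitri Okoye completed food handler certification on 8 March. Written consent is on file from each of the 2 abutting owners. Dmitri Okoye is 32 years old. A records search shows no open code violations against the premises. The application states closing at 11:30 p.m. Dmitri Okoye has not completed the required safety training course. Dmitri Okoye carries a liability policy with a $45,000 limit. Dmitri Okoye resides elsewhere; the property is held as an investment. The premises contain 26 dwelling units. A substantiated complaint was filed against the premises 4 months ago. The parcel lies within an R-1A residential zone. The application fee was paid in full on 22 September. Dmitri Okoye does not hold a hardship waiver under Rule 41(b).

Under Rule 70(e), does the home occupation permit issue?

(i) no code violations — holds.
(ii) closes by 10 p.m. — not met.
(a): T OR F → true.
(i) ≤ 7 units — not satisfied.
(ii) no complaint in 6 mo. — fails.
(iii) safety training — not satisfied.
(b): F OR F OR F → false.
(c) all abutters consent — holds.
So (1) is not satisfied (T AND F AND T).
(i) not (fee paid) — not met.
(ii) age ≥ 18 — satisfied.
(a) = F OR T = true.
(i) primary residence — not met.
(ii) not (food handler cert.) — fails.
(A) insurance ≥ $50,000 — not satisfied.
(B) not (hardship waiver) — holds.
(iii) = F AND T = false.
(b): F OR F OR F → false.
(2) = T AND F = false.
Overall: F OR F → false.

No — denied.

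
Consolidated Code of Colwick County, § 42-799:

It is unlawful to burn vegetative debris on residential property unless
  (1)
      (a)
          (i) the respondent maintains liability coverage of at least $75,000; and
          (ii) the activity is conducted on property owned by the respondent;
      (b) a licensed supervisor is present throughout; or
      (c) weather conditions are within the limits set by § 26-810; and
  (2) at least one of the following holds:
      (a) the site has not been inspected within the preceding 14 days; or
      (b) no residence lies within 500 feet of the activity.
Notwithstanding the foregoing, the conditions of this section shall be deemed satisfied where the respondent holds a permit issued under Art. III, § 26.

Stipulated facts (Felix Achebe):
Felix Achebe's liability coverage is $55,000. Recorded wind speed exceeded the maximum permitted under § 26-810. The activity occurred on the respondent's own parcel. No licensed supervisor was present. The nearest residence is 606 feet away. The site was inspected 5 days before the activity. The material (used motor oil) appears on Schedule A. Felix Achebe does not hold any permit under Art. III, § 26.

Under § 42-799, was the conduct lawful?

(i) coverage ≥ $75,000 — not satisfied.
(ii) own property — met.
So (a) is not satisfied (F AND T).
(b) supervisor present — not satisfied.
(c) weather ok — not met.
(1): F OR F OR F → false.
(a) not (site inspected) — fails.
(b) no residence in 500 ft — holds.
So (2) is satisfied (F OR T).
Overall: F AND T → false.
Exception (holds permit) — not satisfied.
Result: main false OR exception false → false.

No — unlawful.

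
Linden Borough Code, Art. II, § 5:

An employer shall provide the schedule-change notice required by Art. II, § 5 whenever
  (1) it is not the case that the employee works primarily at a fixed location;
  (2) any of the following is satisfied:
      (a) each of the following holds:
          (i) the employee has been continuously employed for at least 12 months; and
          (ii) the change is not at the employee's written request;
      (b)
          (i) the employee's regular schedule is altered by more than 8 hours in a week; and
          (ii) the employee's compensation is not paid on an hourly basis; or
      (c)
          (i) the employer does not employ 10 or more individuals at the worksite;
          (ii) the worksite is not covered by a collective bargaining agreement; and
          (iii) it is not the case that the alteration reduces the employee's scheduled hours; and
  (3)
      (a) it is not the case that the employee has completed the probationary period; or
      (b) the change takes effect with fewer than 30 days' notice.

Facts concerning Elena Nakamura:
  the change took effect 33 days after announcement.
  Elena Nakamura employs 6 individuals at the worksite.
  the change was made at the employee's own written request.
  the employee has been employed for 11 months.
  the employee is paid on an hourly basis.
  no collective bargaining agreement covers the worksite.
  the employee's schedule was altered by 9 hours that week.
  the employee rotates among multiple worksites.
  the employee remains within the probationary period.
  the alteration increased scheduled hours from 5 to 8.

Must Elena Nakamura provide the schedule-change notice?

(1) not (fixed location) — met.
(i) tenure ≥ 12 mo. — not satisfied.
(ii) not employee-requested — fails.
So (a) is not satisfied (F AND F).
(i) schedule shift > 8h — met.
(ii) not (hourly-paid) — not satisfied.
So (b) is not satisfied (T AND F).
(i) not (≥ 10 at site) — satisfied.
(ii) no CBA — met.
(iii) not (hours reduced) — satisfied.
(c): T AND T AND T → true.
(2): F OR F OR T → true.
(a) not (past probation) — holds.
(b) < 30 days' notice — not met.
(3): T OR F → true.
Overall = T AND T AND T = true.

Yes — required.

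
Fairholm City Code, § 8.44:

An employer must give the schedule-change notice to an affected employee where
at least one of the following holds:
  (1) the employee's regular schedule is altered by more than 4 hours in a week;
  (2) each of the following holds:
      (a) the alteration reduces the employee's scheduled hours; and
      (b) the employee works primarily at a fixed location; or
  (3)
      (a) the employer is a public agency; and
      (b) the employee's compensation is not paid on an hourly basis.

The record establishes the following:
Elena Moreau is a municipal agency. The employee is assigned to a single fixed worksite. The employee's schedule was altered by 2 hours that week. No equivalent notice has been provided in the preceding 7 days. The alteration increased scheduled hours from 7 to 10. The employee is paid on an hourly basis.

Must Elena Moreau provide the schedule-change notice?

(1) schedule shift > 4h — fails.
(a) hours reduced — not satisfied.
(b) fixed location — satisfied.
(2): F AND T → false.
(a) public agency — met.
(b) not (hourly-paid) — not satisfied.
(3): T AND F → false.
Overall = F OR F OR F = false.

No — not required.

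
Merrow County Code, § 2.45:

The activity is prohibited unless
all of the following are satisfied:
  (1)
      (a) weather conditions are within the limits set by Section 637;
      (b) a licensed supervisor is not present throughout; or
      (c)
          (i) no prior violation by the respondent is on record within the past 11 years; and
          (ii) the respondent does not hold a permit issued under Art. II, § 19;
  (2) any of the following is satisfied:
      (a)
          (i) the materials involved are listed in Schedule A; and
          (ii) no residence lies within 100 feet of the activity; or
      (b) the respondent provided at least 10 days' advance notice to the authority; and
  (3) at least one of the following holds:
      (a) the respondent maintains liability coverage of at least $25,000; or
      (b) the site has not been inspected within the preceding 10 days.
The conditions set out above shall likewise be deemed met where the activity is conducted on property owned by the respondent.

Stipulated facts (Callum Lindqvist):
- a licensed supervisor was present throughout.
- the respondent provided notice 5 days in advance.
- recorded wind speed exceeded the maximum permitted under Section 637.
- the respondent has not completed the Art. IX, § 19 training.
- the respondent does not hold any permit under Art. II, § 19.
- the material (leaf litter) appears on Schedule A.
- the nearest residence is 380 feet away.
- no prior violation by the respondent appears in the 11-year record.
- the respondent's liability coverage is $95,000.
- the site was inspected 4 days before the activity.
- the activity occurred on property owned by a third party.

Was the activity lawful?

(a) weather ok — fails.
(b) not (supervisor present) — fails.
(i) no prior violation — met.
(ii) not (holds permit) — holds.
(c): T AND T → true.
(1): F OR F OR T → true.
(i) Schedule A material — met.
(ii) no residence in 100 ft — met.
(a) = T AND T = true.
(b) ≥10 days' notice — not met.
(2): T OR F → true.
(a) coverage ≥ $25,000 — met.
(b) not (site inspected) — not satisfied.
(3): T OR F → true.
Overall = T AND T AND T = true.
Exception (own property) — not satisfied.
Result: main true OR exception false → true.

Yes — lawful.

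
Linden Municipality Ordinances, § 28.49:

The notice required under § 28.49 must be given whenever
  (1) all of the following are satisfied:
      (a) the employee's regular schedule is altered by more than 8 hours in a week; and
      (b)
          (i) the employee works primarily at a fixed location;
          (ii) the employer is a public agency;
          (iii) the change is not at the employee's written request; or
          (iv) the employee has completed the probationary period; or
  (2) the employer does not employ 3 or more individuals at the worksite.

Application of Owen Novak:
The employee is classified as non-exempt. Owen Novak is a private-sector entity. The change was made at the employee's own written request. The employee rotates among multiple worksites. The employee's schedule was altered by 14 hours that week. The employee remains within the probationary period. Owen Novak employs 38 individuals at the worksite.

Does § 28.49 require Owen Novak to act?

(a) schedule shift > 8h — met.
(i) fixed location — not met.
(ii) public agency — not satisfied.
(iii) not employee-requested — fails.
(iv) past probation — not met.
So (b) is not satisfied (F OR F OR F OR F).
(1): T AND F → false.
(2) not (≥ 3 at site) — not satisfied.
Overall = F OR F = false.

No — not required.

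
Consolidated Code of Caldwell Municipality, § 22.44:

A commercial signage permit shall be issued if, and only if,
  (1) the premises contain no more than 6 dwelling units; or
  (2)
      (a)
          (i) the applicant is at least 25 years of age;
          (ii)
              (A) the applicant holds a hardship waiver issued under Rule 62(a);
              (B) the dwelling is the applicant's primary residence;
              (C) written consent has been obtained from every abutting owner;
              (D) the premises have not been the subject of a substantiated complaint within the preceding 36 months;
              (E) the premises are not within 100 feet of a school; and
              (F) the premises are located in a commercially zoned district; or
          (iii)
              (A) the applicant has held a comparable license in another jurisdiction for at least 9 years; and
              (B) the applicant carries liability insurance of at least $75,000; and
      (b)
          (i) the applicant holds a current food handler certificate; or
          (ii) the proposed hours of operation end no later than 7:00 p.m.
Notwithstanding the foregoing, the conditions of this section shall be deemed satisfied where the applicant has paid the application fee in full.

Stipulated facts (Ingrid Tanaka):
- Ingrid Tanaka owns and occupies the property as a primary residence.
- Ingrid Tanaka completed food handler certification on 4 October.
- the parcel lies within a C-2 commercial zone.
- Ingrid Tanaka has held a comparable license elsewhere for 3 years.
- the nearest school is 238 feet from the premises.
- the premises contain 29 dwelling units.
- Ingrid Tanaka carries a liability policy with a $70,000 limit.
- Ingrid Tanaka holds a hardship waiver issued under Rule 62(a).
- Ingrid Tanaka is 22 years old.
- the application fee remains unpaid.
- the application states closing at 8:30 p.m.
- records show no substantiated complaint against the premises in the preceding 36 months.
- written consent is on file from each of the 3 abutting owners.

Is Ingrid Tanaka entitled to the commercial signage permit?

Yes — granted.

(1) ≤ 6 units — not satisfied.
(i) age ≥ 25 — not satisfied.
(A) hardship waiver — holds.
(B) primary residence — holds.
(C) all abutters consent — holds.
(D) no complaint in 36 mo. — satisfied.
(E) ≥100 ft from school — holds.
(F) commercially zoned — satisfied.
So (ii) is satisfied (T AND T AND T AND T AND T AND T).
(A) prior license ≥ 9 yr — not met.
(B) insurance ≥ $75,000 — not satisfied.
(iii): F AND F → false.
(a) = F OR T OR F = true.
(i) food handler cert. — met.
(ii) closes by 7 p.m. — not met.
(b) = T OR F = true.
(2) = T AND T = true.
So Overall is satisfied (F OR T).
Exception (fee paid) — not satisfied.
Result: main true OR exception false → true.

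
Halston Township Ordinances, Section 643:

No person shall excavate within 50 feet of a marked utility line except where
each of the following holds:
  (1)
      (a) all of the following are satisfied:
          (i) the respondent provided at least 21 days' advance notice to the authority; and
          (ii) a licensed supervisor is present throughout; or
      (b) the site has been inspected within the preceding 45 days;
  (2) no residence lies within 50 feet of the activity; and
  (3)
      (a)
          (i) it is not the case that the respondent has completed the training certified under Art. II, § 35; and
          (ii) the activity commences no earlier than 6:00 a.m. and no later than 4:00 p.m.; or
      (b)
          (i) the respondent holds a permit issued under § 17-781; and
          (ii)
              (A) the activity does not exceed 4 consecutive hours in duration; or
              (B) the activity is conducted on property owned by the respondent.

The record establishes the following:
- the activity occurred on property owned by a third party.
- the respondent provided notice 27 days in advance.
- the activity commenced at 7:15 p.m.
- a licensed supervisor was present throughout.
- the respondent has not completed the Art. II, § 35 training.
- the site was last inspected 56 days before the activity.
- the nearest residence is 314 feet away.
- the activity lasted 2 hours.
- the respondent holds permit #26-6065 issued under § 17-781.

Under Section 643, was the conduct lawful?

Yes — lawful.

(i) ≥21 days' notice — satisfied.
(ii) supervisor present — satisfied.
(a) = T AND T = true.
(b) site inspected — not met.
(1) = T OR F = true.
(2) no residence in 50 ft — satisfied.
(i) not (training certified) — holds.
(ii) start within hours — not satisfied.
(a) = T AND F = false.
(i) holds permit — met.
(A) ≤ 4 hrs duration — met.
(B) own property — not met.
(ii) = T OR F = true.
So (b) is satisfied (T AND T).
So (3) is satisfied (F OR T).
Overall: T AND T AND T → true.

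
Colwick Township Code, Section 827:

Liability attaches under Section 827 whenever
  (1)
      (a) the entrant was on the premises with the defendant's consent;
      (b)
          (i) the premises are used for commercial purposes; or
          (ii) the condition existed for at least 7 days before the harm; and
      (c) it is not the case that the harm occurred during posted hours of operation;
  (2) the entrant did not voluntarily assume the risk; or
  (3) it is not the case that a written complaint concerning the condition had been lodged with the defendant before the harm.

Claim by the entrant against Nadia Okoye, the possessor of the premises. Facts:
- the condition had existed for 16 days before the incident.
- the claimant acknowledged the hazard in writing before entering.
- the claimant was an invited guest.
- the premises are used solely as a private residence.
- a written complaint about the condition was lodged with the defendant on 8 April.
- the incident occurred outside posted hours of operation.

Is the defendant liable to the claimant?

(a) consent to enter — satisfied.
(i) commercial use — not met.
(ii) condition ≥7 days old — holds.
So (b) is satisfied (F OR T).
(c) not (during posted hours) — satisfied.
So (1) is satisfied (T AND T AND T).
(2) no assumed risk — not met.
(3) not (complaint lodged) — fails.
Overall = T OR F OR F = true.

Yes — liable.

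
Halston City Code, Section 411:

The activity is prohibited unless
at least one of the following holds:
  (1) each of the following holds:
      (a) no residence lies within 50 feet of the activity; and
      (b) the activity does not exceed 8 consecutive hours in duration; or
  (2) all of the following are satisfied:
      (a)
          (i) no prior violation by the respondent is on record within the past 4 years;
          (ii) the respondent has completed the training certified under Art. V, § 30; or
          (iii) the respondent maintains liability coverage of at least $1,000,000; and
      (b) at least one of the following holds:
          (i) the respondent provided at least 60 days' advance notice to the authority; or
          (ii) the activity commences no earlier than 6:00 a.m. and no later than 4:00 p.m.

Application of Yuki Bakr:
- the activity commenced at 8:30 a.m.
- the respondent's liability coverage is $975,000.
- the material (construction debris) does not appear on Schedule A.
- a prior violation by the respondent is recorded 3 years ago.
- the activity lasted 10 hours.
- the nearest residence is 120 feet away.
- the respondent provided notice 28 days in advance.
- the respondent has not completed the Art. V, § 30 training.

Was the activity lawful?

No — unlawful.

(a) no residence in 50 ft — met.
(b) ≤ 8 hrs duration — not satisfied.
So (1) is not satisfied (T AND F).
(i) no prior violation — fails.
(ii) training certified — fails.
(iii) coverage ≥ $1,000,000 — fails.
(a) = F OR F OR F = false.
(i) ≥60 days' notice — not met.
(ii) start within hours — holds.
(b): F OR T → true.
(2): F AND T → false.
Overall: F OR F → false.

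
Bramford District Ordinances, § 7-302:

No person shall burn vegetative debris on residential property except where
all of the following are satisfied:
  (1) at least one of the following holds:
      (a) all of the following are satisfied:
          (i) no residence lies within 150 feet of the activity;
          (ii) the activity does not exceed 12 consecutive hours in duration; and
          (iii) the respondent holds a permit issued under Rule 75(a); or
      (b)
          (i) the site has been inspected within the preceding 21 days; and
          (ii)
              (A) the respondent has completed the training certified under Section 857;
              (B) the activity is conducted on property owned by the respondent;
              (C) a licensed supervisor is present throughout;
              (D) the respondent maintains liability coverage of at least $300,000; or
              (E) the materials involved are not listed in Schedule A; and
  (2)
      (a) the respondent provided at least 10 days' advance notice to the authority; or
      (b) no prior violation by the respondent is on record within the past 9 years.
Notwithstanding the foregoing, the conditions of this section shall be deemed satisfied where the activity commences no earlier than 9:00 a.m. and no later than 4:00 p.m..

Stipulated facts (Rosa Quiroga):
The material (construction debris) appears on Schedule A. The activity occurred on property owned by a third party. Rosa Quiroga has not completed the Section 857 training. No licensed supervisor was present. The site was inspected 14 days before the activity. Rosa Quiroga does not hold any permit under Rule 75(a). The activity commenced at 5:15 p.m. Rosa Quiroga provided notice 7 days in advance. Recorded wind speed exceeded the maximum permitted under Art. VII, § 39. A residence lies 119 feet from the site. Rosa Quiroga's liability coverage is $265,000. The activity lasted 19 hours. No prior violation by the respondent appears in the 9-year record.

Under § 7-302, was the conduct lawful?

No — unlawful.

(i) no residence in 150 ft — fails.
(ii) ≤ 12 hrs duration — not met.
(iii) holds permit — not satisfied.
So (a) is not satisfied (F AND F AND F).
(i) site inspected — holds.
(A) training certified — not met.
(B) own property — fails.
(C) supervisor present — not met.
(D) coverage ≥ $300,000 — fails.
(E) not (Schedule A material) — fails.
So (ii) is not satisfied (F OR F OR F OR F OR F).
(b): T AND F → false.
So (1) is not satisfied (F OR F).
(a) ≥10 days' notice — not satisfied.
(b) no prior violation — satisfied.
(2): F OR T → true.
Overall: F AND T → false.
Exception (start within hours) — not satisfied.
Result: main false OR exception false → false.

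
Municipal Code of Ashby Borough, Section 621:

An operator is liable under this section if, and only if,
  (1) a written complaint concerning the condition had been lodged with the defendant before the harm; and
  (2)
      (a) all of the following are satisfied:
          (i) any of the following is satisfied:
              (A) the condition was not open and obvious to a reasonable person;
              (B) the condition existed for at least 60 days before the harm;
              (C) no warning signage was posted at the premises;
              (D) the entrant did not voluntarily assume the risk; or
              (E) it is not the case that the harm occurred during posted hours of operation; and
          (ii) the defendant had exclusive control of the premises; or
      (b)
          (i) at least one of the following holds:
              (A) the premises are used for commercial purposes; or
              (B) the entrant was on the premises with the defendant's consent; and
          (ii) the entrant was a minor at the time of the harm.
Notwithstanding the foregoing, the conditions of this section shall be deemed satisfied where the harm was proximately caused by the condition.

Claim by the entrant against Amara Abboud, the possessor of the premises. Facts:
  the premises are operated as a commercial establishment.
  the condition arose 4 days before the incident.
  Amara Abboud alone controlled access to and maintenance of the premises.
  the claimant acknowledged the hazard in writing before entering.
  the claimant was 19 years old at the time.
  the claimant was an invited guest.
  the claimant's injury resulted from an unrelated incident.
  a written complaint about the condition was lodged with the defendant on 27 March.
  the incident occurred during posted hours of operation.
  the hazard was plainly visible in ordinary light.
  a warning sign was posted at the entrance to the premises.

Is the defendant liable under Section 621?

(1) complaint lodged — holds.
(A) not open/obvious — fails.
(B) condition ≥60 days old — not met.
(C) no signage posted — fails.
(D) no assumed risk — fails.
(E) not (during posted hours) — not satisfied.
So (i) is not satisfied (F OR F OR F OR F OR F).
(ii) exclusive control — met.
(a): F AND T → false.
(A) commercial use — met.
(B) consent to enter — holds.
So (i) is satisfied (T OR T).
(ii) entrant a minor — not satisfied.
(b): T AND F → false.
So (2) is not satisfied (F OR F).
Overall = T AND F = false.
Exception (proximate cause) — not satisfied.
Result: main false OR exception false → false.

No — not liable.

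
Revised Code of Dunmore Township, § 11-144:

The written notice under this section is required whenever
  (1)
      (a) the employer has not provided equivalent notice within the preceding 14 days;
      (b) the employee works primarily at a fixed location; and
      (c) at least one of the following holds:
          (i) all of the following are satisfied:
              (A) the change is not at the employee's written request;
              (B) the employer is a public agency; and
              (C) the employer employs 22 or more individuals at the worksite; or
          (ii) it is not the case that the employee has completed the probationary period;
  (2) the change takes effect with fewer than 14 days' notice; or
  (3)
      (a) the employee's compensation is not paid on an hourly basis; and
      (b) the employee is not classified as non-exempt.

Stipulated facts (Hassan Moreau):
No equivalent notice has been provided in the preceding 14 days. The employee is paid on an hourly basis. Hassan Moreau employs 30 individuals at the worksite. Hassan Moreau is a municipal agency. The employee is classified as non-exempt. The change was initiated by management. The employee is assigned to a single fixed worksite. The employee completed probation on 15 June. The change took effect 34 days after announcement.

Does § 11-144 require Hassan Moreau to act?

(a) no recent notice — met.
(b) fixed location — met.
(A) not employee-requested — holds.
(B) public agency — holds.
(C) ≥ 22 at site — holds.
(i): T AND T AND T → true.
(ii) not (past probation) — not met.
So (c) is satisfied (T OR F).
So (1) is satisfied (T AND T AND T).
(2) < 14 days' notice — fails.
(a) not (hourly-paid) — not met.
(b) not (non-exempt) — not satisfied.
(3): F AND F → false.
Overall: T OR F OR F → true.

Yes — required.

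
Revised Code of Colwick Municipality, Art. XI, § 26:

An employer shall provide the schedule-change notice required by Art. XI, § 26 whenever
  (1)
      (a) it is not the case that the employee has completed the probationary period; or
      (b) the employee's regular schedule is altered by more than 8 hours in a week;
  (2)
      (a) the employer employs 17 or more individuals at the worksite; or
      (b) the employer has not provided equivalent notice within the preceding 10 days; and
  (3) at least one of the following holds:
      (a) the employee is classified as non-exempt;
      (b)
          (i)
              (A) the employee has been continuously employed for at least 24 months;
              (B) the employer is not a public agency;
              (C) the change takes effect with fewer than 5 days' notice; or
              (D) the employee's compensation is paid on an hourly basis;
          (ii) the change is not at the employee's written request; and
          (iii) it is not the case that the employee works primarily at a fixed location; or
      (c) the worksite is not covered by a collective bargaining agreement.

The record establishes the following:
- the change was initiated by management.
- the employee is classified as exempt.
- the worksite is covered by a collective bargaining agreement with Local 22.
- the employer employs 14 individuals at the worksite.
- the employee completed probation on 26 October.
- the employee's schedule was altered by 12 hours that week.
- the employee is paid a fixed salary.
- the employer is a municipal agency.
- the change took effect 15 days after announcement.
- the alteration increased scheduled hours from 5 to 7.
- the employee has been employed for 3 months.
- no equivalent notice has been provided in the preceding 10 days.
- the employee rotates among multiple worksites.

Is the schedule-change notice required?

No — not required.

(a) not (past probation) — not satisfied.
(b) schedule shift > 8h — met.
(1): F OR T → true.
(a) ≥ 17 at site — fails.
(b) no recent notice — holds.
(2) = F OR T = true.
(a) non-exempt — not satisfied.
(A) tenure ≥ 24 mo. — not met.
(B) not (public agency) — fails.
(C) < 5 days' notice — not met.
(D) hourly-paid — not satisfied.
(i) = F OR F OR F OR F = false.
(ii) not employee-requested — holds.
(iii) not (fixed location) — satisfied.
So (b) is not satisfied (F AND T AND T).
(c) no CBA — not satisfied.
So (3) is not satisfied (F OR F OR F).
Overall: T AND T AND F → false.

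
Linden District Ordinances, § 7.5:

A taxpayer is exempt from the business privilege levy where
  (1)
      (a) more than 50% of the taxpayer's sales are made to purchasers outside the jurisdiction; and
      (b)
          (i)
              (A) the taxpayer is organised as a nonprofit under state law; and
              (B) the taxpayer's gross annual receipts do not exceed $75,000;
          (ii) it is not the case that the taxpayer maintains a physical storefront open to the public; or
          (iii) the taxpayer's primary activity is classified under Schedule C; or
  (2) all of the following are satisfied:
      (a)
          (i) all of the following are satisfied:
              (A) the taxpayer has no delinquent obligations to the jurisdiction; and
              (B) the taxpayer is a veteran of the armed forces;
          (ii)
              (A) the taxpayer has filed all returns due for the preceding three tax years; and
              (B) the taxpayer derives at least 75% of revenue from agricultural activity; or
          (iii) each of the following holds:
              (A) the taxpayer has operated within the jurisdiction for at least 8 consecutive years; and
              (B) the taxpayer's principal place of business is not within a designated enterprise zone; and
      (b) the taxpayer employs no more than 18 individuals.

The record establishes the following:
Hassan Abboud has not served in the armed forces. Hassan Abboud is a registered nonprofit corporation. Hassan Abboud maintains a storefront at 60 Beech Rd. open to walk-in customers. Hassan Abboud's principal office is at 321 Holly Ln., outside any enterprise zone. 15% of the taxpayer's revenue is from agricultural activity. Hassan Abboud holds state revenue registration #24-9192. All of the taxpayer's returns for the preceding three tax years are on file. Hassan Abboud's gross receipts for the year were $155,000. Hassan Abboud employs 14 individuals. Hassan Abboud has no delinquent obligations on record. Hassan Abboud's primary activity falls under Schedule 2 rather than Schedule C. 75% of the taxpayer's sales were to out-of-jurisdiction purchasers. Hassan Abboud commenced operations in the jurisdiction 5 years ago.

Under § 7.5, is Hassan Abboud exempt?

No — not exempt.

(a) >50% out-of-jur. sales — satisfied.
(A) nonprofit — holds.
(B) receipts ≤ $75,000 — not met.
(i) = T AND F = false.
(ii) not (has storefront) — fails.
(iii) Schedule C activity — not met.
So (b) is not satisfied (F OR F OR F).
So (1) is not satisfied (T AND F).
(A) no delinquency — holds.
(B) veteran — not met.
(i) = T AND F = false.
(A) returns current — holds.
(B) ≥75% agricultural — not met.
(ii): T AND F → false.
(A) ≥ 8 yrs in jurisdiction — fails.
(B) not (in enterprise zone) — satisfied.
So (iii) is not satisfied (F AND T).
(a) = F OR F OR F = false.
(b) ≤ 18 employees — satisfied.
(2) = F AND T = false.
Overall: F OR F → false.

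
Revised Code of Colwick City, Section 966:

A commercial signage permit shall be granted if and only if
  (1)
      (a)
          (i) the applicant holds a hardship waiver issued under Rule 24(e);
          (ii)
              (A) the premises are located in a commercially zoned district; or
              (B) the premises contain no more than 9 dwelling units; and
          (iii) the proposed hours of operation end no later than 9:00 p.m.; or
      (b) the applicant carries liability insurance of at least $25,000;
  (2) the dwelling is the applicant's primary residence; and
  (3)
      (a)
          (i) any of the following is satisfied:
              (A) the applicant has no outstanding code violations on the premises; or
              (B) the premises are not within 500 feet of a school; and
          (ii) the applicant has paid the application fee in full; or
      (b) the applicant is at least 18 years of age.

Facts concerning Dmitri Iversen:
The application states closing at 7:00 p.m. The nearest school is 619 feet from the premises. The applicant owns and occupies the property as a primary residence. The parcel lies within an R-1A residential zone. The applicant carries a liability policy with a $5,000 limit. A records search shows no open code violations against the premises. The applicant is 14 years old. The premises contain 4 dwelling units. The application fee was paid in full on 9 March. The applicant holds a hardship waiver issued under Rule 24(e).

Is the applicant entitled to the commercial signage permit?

(i) hardship waiver — satisfied.
(A) commercially zoned — not satisfied.
(B) ≤ 9 units — satisfied.
(ii): F OR T → true.
(iii) closes by 9 p.m. — holds.
(a): T AND T AND T → true.
(b) insurance ≥ $25,000 — fails.
(1) = T OR F = true.
(2) primary residence — holds.
(A) no code violations — satisfied.
(B) ≥500 ft from school — met.
(i) = T OR T = true.
(ii) fee paid — satisfied.
(a) = T AND T = true.
(b) age ≥ 18 — fails.
(3) = T OR F = true.
So Overall is satisfied (T AND T AND T).

Yes — granted.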